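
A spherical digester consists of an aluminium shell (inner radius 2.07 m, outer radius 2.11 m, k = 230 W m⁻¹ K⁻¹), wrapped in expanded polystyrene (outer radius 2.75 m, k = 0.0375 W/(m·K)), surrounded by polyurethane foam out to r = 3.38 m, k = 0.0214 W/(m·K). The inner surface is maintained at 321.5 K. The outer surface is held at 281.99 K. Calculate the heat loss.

Q = 81.3 W

Treat each layer as a resistance in series:
  R_aluminium = (1/2.07 − 1/2.11)/(4πk) = 0.009158/(4π·230) = 3.169×10^-6 K/W
  R_expanded polystyrene = (1/2.11 − 1/2.75)/(4πk) = 0.1103/(4π·0.0375) = 0.2341 K/W
  R_polyurethane foam = (1/2.75 − 1/3.38)/(4πk) = 0.06778/(4π·0.0214) = 0.2520 K/W
ΣR = 3.169×10^-6 + 0.2341 + 0.2520 = 0.4861 K/W
Q = ΔT/ΣR = (321.5 K − 281.99 K)/0.4861 = 81.3 W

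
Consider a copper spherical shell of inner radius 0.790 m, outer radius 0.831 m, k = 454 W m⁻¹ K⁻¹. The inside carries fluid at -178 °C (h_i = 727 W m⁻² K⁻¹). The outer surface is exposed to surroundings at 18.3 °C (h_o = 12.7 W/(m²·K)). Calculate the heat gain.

Resistance network (inner→outer):
  R_conv,in = 1/(4πr²h) = 1/(4π·0.790²·727) = 1.754×10^-4 K/W
  R_copper = (1/0.790 − 1/0.831)/(4πk) = 0.06245/(4π·454) = 1.095×10^-5 K/W
  R_conv,out = 1/(4πr²h) = 1/(4π·0.831²·12.7) = 0.009074 K/W
ΣR = 1.754×10^-4 + 1.095×10^-5 + 0.009074 = 0.009260 K/W
Q = ΔT/ΣR = (-178 °C − 18.3 °C)/0.009260 = -21200 W
(Negative Q ⇒ heat flows inward; heat gain = 21200 W.)

Q = 21200 W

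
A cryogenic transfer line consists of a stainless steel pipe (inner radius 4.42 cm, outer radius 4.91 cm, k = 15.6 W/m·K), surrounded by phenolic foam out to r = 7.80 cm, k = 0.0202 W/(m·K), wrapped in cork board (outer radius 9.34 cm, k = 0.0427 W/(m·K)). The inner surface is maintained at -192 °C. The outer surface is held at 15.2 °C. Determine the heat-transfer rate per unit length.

Resistance network (inner→outer):
  R'_stainless steel = ln(0.0491/0.0442)/(2πk) = 0.1051/(2π·15.6) = 0.001073 m·K/W
  R'_phenolic foam = ln(0.0780/0.0491)/(2πk) = 0.4628/(2π·0.0202) = 3.647 m·K/W
  R'_cork board = ln(0.0934/0.0780)/(2πk) = 0.1802/(2π·0.0427) = 0.6716 m·K/W
ΣR = 0.001073 + 3.647 + 0.6716 = 4.320 m·K/W
Q' = ΔT/ΣR = (-192 °C − 15.2 °C)/4.320 = -48.0 W/m
(Negative Q' ⇒ heat flows inward; heat gain = 48.0 W/m.)

Q' = 48.0 W/m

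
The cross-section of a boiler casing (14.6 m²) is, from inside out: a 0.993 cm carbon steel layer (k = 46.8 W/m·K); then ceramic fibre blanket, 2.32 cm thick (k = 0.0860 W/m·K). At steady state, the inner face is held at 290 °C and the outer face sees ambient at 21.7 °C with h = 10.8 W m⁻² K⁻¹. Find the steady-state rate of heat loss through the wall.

Resistance network (inner→outer):
  R_carbon steel = L/(kA) = 0.00993/(46.8·14.6) = 1.453×10^-5 K/W
  R_ceramic fibre blanket = L/(kA) = 0.0232/(0.0860·14.6) = 0.01848 K/W
  R_conv,out = 1/(hA) = 1/(10.8·14.6) = 0.006342 K/W
ΣR = 1.453×10^-5 + 0.01848 + 0.006342 = 0.02484 K/W
Q = ΔT/ΣR = (290 °C − 21.7 °C)/0.02484 = 10800 W

Q = 10.8 kW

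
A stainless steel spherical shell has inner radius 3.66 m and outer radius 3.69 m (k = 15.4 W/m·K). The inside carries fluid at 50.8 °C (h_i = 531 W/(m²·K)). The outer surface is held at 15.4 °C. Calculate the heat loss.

Q = 1.56×10^6 W

Series thermal resistances, inner to outer:
  R_conv,in = 1/(4πr²h) = 1/(4π·3.66²·531) = 1.119×10^-5 K/W
  R_stainless steel = (1/3.66 − 1/3.69)/(4πk) = 0.002221/(4π·15.4) = 1.148×10^-5 K/W
ΣR = 1.119×10^-5 + 1.148×10^-5 = 2.267×10^-5 K/W
Q = ΔT/ΣR = (50.8 °C − 15.4 °C)/2.267×10^-5 = 1.56×10^6 W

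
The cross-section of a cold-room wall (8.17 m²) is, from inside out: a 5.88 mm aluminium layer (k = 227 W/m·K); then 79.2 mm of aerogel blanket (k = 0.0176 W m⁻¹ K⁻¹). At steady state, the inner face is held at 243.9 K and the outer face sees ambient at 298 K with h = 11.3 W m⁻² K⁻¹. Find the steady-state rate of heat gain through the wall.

Treat each layer as a resistance in series:
  R_aluminium = L/(kA) = 0.00588/(227·8.17) = 3.171×10^-6 K/W
  R_aerogel blanket = L/(kA) = 0.0792/(0.0176·8.17) = 0.5508 K/W
  R_conv,out = 1/(hA) = 1/(11.3·8.17) = 0.01083 K/W
ΣR = 3.171×10^-6 + 0.5508 + 0.01083 = 0.5616 K/W
Q = ΔT/ΣR = (243.9 K − 298 K)/0.5616 = -96.3 W
(Negative Q ⇒ heat flows inward; heat gain = 96.3 W.)

Q = 96.3 W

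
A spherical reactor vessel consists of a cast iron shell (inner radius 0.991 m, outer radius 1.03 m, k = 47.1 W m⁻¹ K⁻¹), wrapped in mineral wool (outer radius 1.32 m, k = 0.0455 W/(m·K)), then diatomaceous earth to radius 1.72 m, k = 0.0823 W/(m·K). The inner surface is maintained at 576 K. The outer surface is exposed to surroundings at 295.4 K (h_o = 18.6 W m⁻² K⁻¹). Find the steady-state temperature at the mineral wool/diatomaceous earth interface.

Series thermal resistances, inner to outer:
  R_cast iron = (1/0.991 − 1/1.03)/(4πk) = 0.03821/(4π·47.1) = 6.455×10^-5 K/W
  R_mineral wool = (1/1.03 − 1/1.32)/(4πk) = 0.2133/(4π·0.0455) = 0.3730 K/W
  R_diatomaceous earth = (1/1.32 − 1/1.72)/(4πk) = 0.1762/(4π·0.0823) = 0.1704 K/W
  R_conv,out = 1/(4πr²h) = 1/(4π·1.72²·18.6) = 0.001446 K/W
ΣR = 6.455×10^-5 + 0.3730 + 0.1704 + 0.001446 = 0.5449 K/W
Q = ΔT/ΣR = (576 K − 295.4 K)/0.5449 = 515.0 W
From the inner boundary to the mineral wool/diatomaceous earth interface, ΣR_partial = 0.3731 K/W.
T_interface = T_in − Q·ΣR_partial = 576 K − (515.0)(0.3731) = 384 K

T = 384 K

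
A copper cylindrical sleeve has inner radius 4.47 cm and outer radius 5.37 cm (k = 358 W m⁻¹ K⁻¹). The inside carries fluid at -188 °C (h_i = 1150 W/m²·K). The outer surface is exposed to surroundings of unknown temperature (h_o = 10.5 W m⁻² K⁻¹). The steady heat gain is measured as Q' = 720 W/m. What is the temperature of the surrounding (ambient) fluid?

Sum the resistances:
  R'_conv,in = 1/(2πr h) = 1/(2π·0.0447·1150) = 0.003096 m·K/W
  R'_copper = ln(0.0537/0.0447)/(2πk) = 0.1834/(2π·358) = 8.155×10^-5 m·K/W
  R'_conv,out = 1/(2πr h) = 1/(2π·0.0537·10.5) = 0.2823 m·K/W
ΣR = 0.2854 m·K/W
ΔT = Q'·ΣR = 720 × 0.2854 = 205.5 K
Heat flows inward, so T_out = T_in + ΔT = -188 + 205.5 = 17.5 °C

T_out = 17.5 °C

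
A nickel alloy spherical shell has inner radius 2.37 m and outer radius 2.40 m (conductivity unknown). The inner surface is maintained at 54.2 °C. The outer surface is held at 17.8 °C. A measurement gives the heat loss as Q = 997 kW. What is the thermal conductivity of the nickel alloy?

ΣR = ΔT/Q = |54.2 − 17.8|/9.97×10^5 = 3.651×10^-5 K/W
(1/r₁−1/r₂)/(4πk) = 3.651×10^-5 ⇒ k = 0.005274/(4π·3.651×10^-5) = 11.5 W/m·K

k = 11.5 W/m·K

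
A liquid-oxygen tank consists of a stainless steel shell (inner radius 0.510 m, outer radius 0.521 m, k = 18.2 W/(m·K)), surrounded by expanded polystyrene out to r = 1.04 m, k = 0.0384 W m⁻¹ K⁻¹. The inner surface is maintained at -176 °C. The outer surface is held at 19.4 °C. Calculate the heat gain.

Treat each layer as a resistance in series:
  R_stainless steel = (1/0.510 − 1/0.521)/(4πk) = 0.04140/(4π·18.2) = 1.810×10^-4 K/W
  R_expanded polystyrene = (1/0.521 − 1/1.04)/(4πk) = 0.9578/(4π·0.0384) = 1.985 K/W
ΣR = 1.810×10^-4 + 1.985 = 1.985 K/W
Q = ΔT/ΣR = (-176 °C − 19.4 °C)/1.985 = -98.4 W
(Negative Q ⇒ heat flows inward; heat gain = 98.4 W.)

Q = 98.4 W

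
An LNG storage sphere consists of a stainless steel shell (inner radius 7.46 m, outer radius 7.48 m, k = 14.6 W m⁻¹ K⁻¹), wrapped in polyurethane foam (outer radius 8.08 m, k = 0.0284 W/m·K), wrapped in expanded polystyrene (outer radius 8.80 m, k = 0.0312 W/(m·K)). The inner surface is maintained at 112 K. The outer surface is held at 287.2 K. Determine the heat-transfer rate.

Q = 3.27 kW

Treat each layer as a resistance in series:
  R_stainless steel = (1/7.46 − 1/7.48)/(4πk) = 3.584×10^-4/(4π·14.6) = 1.954×10^-6 K/W
  R_polyurethane foam = (1/7.48 − 1/8.08)/(4πk) = 0.009927/(4π·0.0284) = 0.02782 K/W
  R_expanded polystyrene = (1/8.08 − 1/8.80)/(4πk) = 0.01013/(4π·0.0312) = 0.02583 K/W
ΣR = 1.954×10^-6 + 0.02782 + 0.02583 = 0.05365 K/W
Q = ΔT/ΣR = (112 K − 287.2 K)/0.05365 = -3270 W
(Negative Q ⇒ heat flows inward; heat gain = 3270 W.)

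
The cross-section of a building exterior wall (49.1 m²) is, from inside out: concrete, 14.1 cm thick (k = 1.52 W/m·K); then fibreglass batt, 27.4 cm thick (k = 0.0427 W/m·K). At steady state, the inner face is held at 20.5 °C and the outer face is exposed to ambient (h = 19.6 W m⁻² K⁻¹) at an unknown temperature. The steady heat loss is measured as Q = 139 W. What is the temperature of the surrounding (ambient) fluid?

Series resistances:
  R_concrete = L/(kA) = 0.141/(1.52·49.1) = 0.001889 K/W
  R_fibreglass batt = L/(kA) = 0.274/(0.0427·49.1) = 0.1307 K/W
  R_conv,out = 1/(hA) = 1/(19.6·49.1) = 0.001039 K/W
ΣR = 0.1336 K/W
ΔT = Q·ΣR = 139 × 0.1336 = 18.57 K
Heat flows outward, so T_out = T_in − ΔT = 20.5 − 18.57 = 1.93 °C

T_out = 1.93 °C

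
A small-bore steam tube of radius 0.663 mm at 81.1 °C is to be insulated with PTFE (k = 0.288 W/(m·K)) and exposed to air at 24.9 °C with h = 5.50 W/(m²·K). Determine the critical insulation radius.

For a cylinder, r_cr = k_ins/h = 0.288/5.50 = 0.0524 m = 5.24 cm

r_cr = 5.24 cm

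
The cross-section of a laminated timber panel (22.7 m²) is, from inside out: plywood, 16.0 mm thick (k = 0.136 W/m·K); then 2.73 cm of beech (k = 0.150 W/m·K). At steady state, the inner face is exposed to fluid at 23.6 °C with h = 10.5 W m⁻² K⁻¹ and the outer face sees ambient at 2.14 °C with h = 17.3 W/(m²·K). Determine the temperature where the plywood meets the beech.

T = 13.5 °C

Series thermal resistances, inner to outer:
  R_conv,in = 1/(hA) = 1/(10.5·22.7) = 0.004196 K/W
  R_plywood = L/(kA) = 0.0160/(0.136·22.7) = 0.005183 K/W
  R_beech = L/(kA) = 0.0273/(0.150·22.7) = 0.008018 K/W
  R_conv,out = 1/(hA) = 1/(17.3·22.7) = 0.002546 K/W
ΣR = 0.004196 + 0.005183 + 0.008018 + 0.002546 = 0.01994 K/W
Q = ΔT/ΣR = (23.6 °C − 2.14 °C)/0.01994 = 1076 W
From the inner boundary to the plywood/beech interface, ΣR_partial = 0.009379 K/W.
T_interface = T_in − Q·ΣR_partial = 23.6 °C − (1076)(0.009379) = 13.5 °C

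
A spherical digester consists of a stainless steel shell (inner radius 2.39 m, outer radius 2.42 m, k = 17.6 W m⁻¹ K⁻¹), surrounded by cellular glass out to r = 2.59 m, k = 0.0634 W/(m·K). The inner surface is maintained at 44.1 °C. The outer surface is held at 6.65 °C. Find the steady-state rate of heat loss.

Q = 1100 W

Resistance network (inner→outer):
  R_stainless steel = (1/2.39 − 1/2.42)/(4πk) = 0.005187/(4π·17.6) = 2.345×10^-5 K/W
  R_cellular glass = (1/2.42 − 1/2.59)/(4πk) = 0.02712/(4π·0.0634) = 0.03404 K/W
ΣR = 2.345×10^-5 + 0.03404 = 0.03406 K/W
Q = ΔT/ΣR = (44.1 °C − 6.65 °C)/0.03406 = 1100 W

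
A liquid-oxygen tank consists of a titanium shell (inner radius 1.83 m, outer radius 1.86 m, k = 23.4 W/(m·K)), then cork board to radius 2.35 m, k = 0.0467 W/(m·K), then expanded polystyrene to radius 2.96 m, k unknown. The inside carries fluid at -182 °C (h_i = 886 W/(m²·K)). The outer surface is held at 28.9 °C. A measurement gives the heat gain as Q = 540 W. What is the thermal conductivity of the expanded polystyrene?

k = 0.0350 W/m·K

ΣR = ΔT/Q = |-182 − 28.9|/540 = 0.3906 K/W
Known resistances:
  R_conv,in = 1/(4πr²h) = 1/(4π·1.83²·886) = 2.682×10^-5 K/W
  R_titanium = (1/1.83 − 1/1.86)/(4πk) = 0.008814/(4π·23.4) = 2.997×10^-5 K/W
  R_cork board = (1/1.86 − 1/2.35)/(4πk) = 0.1121/(4π·0.0467) = 0.1910 K/W
R_expanded polystyrene = ΣR − ΣR_known = 0.3906 − 0.1911 = 0.1995 K/W
(1/r₁−1/r₂)/(4πk) = 0.1995 ⇒ k = 0.08769/(4π·0.1995) = 0.0350 W/m·K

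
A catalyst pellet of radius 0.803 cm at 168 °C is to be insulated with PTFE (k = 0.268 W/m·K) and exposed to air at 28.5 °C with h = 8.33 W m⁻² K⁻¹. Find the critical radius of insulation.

For a sphere, r_cr = 2k_ins/h = 2·0.268/8.33 = 0.0643 m = 6.43 cm

r_cr = 6.43 cm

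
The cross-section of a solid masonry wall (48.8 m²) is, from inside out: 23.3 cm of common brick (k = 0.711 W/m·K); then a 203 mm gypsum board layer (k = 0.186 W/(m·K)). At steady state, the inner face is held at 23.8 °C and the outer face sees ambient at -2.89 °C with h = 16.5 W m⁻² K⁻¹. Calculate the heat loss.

Q = 880 W

Resistance network (inner→outer):
  R_common brick = L/(kA) = 0.233/(0.711·48.8) = 0.006715 K/W
  R_gypsum board = L/(kA) = 0.203/(0.186·48.8) = 0.02236 K/W
  R_conv,out = 1/(hA) = 1/(16.5·48.8) = 0.001242 K/W
ΣR = 0.006715 + 0.02236 + 0.001242 = 0.03032 K/W
Q = ΔT/ΣR = (23.8 °C − -2.89 °C)/0.03032 = 880 W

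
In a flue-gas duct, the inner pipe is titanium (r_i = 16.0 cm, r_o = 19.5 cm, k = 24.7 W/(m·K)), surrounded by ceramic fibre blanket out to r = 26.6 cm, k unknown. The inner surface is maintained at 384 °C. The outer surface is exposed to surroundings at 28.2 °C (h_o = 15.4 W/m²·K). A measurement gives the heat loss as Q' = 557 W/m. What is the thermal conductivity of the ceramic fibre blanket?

k = 0.0825 W/m·K

ΣR = ΔT/Q' = |384 − 28.2|/557 = 0.6388 m·K/W
Known resistances:
  R'_titanium = ln(0.195/0.160)/(2πk) = 0.1978/(2π·24.7) = 0.001275 m·K/W
  R'_conv,out = 1/(2πr h) = 1/(2π·0.266·15.4) = 0.03885 m·K/W
R_ceramic fibre blanket = ΣR − ΣR_known = 0.6388 − 0.04013 = 0.5987 m·K/W
ln(r₂/r₁)/(2πk) = 0.5987 ⇒ k = 0.3105/(2π·0.5987) = 0.0825 W/m·K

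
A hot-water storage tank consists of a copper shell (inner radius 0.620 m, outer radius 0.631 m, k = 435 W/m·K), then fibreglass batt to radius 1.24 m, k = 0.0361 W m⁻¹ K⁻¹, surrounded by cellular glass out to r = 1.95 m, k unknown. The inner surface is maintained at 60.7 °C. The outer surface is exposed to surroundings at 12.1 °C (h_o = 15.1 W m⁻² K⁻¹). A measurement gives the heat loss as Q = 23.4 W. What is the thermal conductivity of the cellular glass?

k = 0.0649 W/m·K

ΣR = ΔT/Q = |60.7 − 12.1|/23.4 = 2.077 K/W
Known resistances:
  R_copper = (1/0.620 − 1/0.631)/(4πk) = 0.02812/(4π·435) = 5.144×10^-6 K/W
  R_fibreglass batt = (1/0.631 − 1/1.24)/(4πk) = 0.7783/(4π·0.0361) = 1.716 K/W
  R_conv,out = 1/(4πr²h) = 1/(4π·1.95²·15.1) = 0.001386 K/W
R_cellular glass = ΣR − ΣR_known = 2.077 − 1.717 = 0.3600 K/W
(1/r₁−1/r₂)/(4πk) = 0.3600 ⇒ k = 0.2936/(4π·0.3600) = 0.0649 W/m·K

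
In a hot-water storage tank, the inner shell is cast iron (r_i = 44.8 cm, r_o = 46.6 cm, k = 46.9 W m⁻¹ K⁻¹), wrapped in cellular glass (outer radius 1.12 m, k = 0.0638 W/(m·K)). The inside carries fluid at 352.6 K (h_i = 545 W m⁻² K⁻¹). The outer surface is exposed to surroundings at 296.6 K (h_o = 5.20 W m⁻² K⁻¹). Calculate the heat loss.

Resistance network (inner→outer):
  R_conv,in = 1/(4πr²h) = 1/(4π·0.448²·545) = 7.275×10^-4 K/W
  R_cast iron = (1/0.448 − 1/0.466)/(4πk) = 0.08622/(4π·46.9) = 1.463×10^-4 K/W
  R_cellular glass = (1/0.466 − 1/1.12)/(4πk) = 1.253/(4π·0.0638) = 1.563 K/W
  R_conv,out = 1/(4πr²h) = 1/(4π·1.12²·5.20) = 0.01220 K/W
ΣR = 7.275×10^-4 + 1.463×10^-4 + 1.563 + 0.01220 = 1.576 K/W
Q = ΔT/ΣR = (352.6 K − 296.6 K)/1.576 = 35.5 W

Q = 35.5 W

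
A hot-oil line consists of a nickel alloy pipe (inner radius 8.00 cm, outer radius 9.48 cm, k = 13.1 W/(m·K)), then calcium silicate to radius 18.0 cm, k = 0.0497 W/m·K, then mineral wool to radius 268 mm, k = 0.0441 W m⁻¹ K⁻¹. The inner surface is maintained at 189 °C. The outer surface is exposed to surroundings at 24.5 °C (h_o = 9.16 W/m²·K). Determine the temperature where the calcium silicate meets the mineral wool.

Treat each layer as a resistance in series:
  R'_nickel alloy = ln(0.0948/0.0800)/(2πk) = 0.1697/(2π·13.1) = 0.002062 m·K/W
  R'_calcium silicate = ln(0.180/0.0948)/(2πk) = 0.6412/(2π·0.0497) = 2.053 m·K/W
  R'_mineral wool = ln(0.268/0.180)/(2πk) = 0.3980/(2π·0.0441) = 1.436 m·K/W
  R'_conv,out = 1/(2πr h) = 1/(2π·0.268·9.16) = 0.06483 m·K/W
ΣR = 0.002062 + 2.053 + 1.436 + 0.06483 = 3.556 m·K/W
Q' = ΔT/ΣR = (189 °C − 24.5 °C)/3.556 = 46.26 W/m
From the inner boundary to the calcium silicate/mineral wool interface, ΣR_partial = 2.055 m·K/W.
T_interface = T_in − Q'·ΣR_partial = 189 °C − (46.26)(2.055) = 93.9 °C

T = 93.9 °C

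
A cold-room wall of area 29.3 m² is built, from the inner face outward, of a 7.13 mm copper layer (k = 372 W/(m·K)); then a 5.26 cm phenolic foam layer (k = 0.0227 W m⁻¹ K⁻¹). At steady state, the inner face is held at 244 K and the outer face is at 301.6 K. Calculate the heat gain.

Treat each layer as a resistance in series:
  R_copper = L/(kA) = 0.00713/(372·29.3) = 6.542×10^-7 K/W
  R_phenolic foam = L/(kA) = 0.0526/(0.0227·29.3) = 0.07908 K/W
ΣR = 6.542×10^-7 + 0.07908 = 0.07908 K/W
Q = ΔT/ΣR = (244 K − 301.6 K)/0.07908 = -728 W
(Negative Q ⇒ heat flows inward; heat gain = 728 W.)

Q = 728 W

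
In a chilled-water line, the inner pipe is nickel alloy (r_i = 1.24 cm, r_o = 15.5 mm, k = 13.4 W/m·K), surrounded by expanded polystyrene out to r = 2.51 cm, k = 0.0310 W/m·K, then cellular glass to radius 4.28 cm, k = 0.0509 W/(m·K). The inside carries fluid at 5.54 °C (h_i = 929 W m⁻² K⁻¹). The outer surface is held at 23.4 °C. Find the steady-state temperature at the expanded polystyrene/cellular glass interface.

T = 16.2 °C

Resistance network (inner→outer):
  R'_conv,in = 1/(2πr h) = 1/(2π·0.0124·929) = 0.01382 m·K/W
  R'_nickel alloy = ln(0.0155/0.0124)/(2πk) = 0.2231/(2π·13.4) = 0.002650 m·K/W
  R'_expanded polystyrene = ln(0.0251/0.0155)/(2πk) = 0.4820/(2π·0.0310) = 2.475 m·K/W
  R'_cellular glass = ln(0.0428/0.0251)/(2πk) = 0.5337/(2π·0.0509) = 1.669 m·K/W
ΣR = 0.01382 + 0.002650 + 2.475 + 1.669 = 4.160 m·K/W
Q' = ΔT/ΣR = (5.54 °C − 23.4 °C)/4.160 = -4.293 W/m
From the inner boundary to the expanded polystyrene/cellular glass interface, ΣR_partial = 2.491 m·K/W.
T_interface = T_in − Q'·ΣR_partial = 5.54 °C − (-4.293)(2.491) = 16.2 °C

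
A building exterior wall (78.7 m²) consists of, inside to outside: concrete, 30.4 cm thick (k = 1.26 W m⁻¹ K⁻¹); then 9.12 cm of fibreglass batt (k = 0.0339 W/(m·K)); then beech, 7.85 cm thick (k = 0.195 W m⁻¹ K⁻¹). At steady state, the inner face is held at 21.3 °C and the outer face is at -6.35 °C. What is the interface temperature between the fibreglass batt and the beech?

Resistance network (inner→outer):
  R_concrete = L/(kA) = 0.304/(1.26·78.7) = 0.003066 K/W
  R_fibreglass batt = L/(kA) = 0.0912/(0.0339·78.7) = 0.03418 K/W
  R_beech = L/(kA) = 0.0785/(0.195·78.7) = 0.005115 K/W
ΣR = 0.003066 + 0.03418 + 0.005115 = 0.04236 K/W
Q = ΔT/ΣR = (21.3 °C − -6.35 °C)/0.04236 = 652.7 W
From the inner boundary to the fibreglass batt/beech interface, ΣR_partial = 0.03725 K/W.
T_interface = T_in − Q·ΣR_partial = 21.3 °C − (652.7)(0.03725) = -3.01 °C

T = -3.01 °C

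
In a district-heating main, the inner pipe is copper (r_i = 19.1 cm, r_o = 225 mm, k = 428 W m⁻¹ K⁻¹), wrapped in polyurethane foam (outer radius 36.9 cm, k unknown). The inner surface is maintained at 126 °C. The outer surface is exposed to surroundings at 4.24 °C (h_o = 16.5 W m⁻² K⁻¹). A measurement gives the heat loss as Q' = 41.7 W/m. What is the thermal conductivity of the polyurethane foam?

k = 0.0272 W/m·K

ΣR = ΔT/Q' = |126 − 4.24|/41.7 = 2.920 m·K/W
Known resistances:
  R'_copper = ln(0.225/0.191)/(2πk) = 0.1638/(2π·428) = 6.092×10^-5 m·K/W
  R'_conv,out = 1/(2πr h) = 1/(2π·0.369·16.5) = 0.02614 m·K/W
R_polyurethane foam = ΣR − ΣR_known = 2.920 − 0.02620 = 2.894 m·K/W
ln(r₂/r₁)/(2πk) = 2.894 ⇒ k = 0.4947/(2π·2.894) = 0.0272 W/m·K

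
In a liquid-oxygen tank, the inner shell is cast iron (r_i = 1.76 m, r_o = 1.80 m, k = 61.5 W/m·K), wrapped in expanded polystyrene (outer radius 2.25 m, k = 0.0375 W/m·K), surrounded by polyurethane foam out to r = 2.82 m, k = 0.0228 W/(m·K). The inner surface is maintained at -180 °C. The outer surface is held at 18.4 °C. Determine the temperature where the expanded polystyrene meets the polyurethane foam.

Treat each layer as a resistance in series:
  R_cast iron = (1/1.76 − 1/1.80)/(4πk) = 0.01263/(4π·61.5) = 1.634×10^-5 K/W
  R_expanded polystyrene = (1/1.80 − 1/2.25)/(4πk) = 0.1111/(4π·0.0375) = 0.2358 K/W
  R_polyurethane foam = (1/2.25 − 1/2.82)/(4πk) = 0.08983/(4π·0.0228) = 0.3135 K/W
ΣR = 1.634×10^-5 + 0.2358 + 0.3135 = 0.5493 K/W
Q = ΔT/ΣR = (-180 °C − 18.4 °C)/0.5493 = -361.2 W
From the inner boundary to the expanded polystyrene/polyurethane foam interface, ΣR_partial = 0.2358 K/W.
T_interface = T_in − Q·ΣR_partial = -180 °C − (-361.2)(0.2358) = -94.8 °C

T = -94.8 °C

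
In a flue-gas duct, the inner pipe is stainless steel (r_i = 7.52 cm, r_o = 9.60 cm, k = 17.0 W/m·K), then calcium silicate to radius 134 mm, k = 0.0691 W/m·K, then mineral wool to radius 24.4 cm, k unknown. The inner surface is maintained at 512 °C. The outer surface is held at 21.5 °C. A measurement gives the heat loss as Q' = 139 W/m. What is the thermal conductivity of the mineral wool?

ΣR = ΔT/Q' = |512 − 21.5|/139 = 3.529 m·K/W
Known resistances:
  R'_stainless steel = ln(0.0960/0.0752)/(2πk) = 0.2442/(2π·17.0) = 0.002286 m·K/W
  R'_calcium silicate = ln(0.134/0.0960)/(2πk) = 0.3335/(2π·0.0691) = 0.7681 m·K/W
R_mineral wool = ΣR − ΣR_known = 3.529 − 0.7704 = 2.759 m·K/W
ln(r₂/r₁)/(2πk) = 2.759 ⇒ k = 0.5993/(2π·2.759) = 0.0346 W/m·K

k = 0.0346 W/m·K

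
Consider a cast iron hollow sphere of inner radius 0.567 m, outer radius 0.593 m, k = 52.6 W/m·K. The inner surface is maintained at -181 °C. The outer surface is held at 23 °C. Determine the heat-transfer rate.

Q = 1740 kW

Q = 4πk·ΔT/(1/r₁ − 1/r₂) = 4π × 52.6 × 204 / (1/0.567 − 1/0.593) = 1.74×10^6 W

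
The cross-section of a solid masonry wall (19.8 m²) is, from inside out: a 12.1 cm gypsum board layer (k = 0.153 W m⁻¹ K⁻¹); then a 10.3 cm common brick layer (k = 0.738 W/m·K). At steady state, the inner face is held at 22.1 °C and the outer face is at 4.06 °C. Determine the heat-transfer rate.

Resistance network (inner→outer):
  R_gypsum board = L/(kA) = 0.121/(0.153·19.8) = 0.03994 K/W
  R_common brick = L/(kA) = 0.103/(0.738·19.8) = 0.007049 K/W
ΣR = 0.03994 + 0.007049 = 0.04699 K/W
Q = ΔT/ΣR = (22.1 °C − 4.06 °C)/0.04699 = 384 W

Q = 384 W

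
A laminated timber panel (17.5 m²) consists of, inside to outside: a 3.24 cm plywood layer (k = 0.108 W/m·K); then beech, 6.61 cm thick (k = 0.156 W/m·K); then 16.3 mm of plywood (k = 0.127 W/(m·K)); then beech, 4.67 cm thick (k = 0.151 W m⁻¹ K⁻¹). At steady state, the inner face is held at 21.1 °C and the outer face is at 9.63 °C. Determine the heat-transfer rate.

Q = 173 W

Treat each layer as a resistance in series:
  R_plywood = L/(kA) = 0.0324/(0.108·17.5) = 0.01714 K/W
  R_beech = L/(kA) = 0.0661/(0.156·17.5) = 0.02421 K/W
  R_plywood = L/(kA) = 0.0163/(0.127·17.5) = 0.007334 K/W
  R_beech = L/(kA) = 0.0467/(0.151·17.5) = 0.01767 K/W
ΣR = 0.01714 + 0.02421 + 0.007334 + 0.01767 = 0.06635 K/W
Q = ΔT/ΣR = (21.1 °C − 9.63 °C)/0.06635 = 173 W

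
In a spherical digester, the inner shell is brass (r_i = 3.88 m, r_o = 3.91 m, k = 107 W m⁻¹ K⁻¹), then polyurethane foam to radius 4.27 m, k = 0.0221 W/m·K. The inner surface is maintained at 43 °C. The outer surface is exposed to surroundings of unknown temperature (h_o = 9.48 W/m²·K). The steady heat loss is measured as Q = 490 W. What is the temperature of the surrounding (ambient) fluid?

T_out = 4.73 °C

Series resistances:
  R_brass = (1/3.88 − 1/3.91)/(4πk) = 0.001977/(4π·107) = 1.471×10^-6 K/W
  R_polyurethane foam = (1/3.91 − 1/4.27)/(4πk) = 0.02156/(4π·0.0221) = 0.07764 K/W
  R_conv,out = 1/(4πr²h) = 1/(4π·4.27²·9.48) = 4.604×10^-4 K/W
ΣR = 0.07810 K/W
ΔT = Q·ΣR = 490 × 0.07810 = 38.27 K
Heat flows outward, so T_out = T_in − ΔT = 43 − 38.27 = 4.73 °C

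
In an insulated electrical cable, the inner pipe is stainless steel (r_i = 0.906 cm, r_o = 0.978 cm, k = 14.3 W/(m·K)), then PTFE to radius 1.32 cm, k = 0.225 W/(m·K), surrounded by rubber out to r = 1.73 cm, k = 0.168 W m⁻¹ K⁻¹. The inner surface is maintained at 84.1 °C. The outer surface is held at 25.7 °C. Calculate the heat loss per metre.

Q' = 124 W/m

Resistance network (inner→outer):
  R'_stainless steel = ln(0.00978/0.00906)/(2πk) = 0.07647/(2π·14.3) = 8.511×10^-4 m·K/W
  R'_PTFE = ln(0.0132/0.00978)/(2πk) = 0.2999/(2π·0.225) = 0.2121 m·K/W
  R'_rubber = ln(0.0173/0.0132)/(2πk) = 0.2705/(2π·0.168) = 0.2562 m·K/W
ΣR = 8.511×10^-4 + 0.2121 + 0.2562 = 0.4692 m·K/W
Q' = ΔT/ΣR = (84.1 °C − 25.7 °C)/0.4692 = 124 W/m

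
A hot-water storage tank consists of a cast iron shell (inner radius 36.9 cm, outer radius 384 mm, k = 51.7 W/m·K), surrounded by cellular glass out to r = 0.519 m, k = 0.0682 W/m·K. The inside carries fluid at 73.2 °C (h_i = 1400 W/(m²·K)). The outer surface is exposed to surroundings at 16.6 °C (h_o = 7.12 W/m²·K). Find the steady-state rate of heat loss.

Treat each layer as a resistance in series:
  R_conv,in = 1/(4πr²h) = 1/(4π·0.369²·1400) = 4.175×10^-4 K/W
  R_cast iron = (1/0.369 − 1/0.384)/(4πk) = 0.1059/(4π·51.7) = 1.629×10^-4 K/W
  R_cellular glass = (1/0.384 − 1/0.519)/(4πk) = 0.6774/(4π·0.0682) = 0.7904 K/W
  R_conv,out = 1/(4πr²h) = 1/(4π·0.519²·7.12) = 0.04149 K/W
ΣR = 4.175×10^-4 + 1.629×10^-4 + 0.7904 + 0.04149 = 0.8325 K/W
Q = ΔT/ΣR = (73.2 °C − 16.6 °C)/0.8325 = 68.0 W

Q = 68.0 W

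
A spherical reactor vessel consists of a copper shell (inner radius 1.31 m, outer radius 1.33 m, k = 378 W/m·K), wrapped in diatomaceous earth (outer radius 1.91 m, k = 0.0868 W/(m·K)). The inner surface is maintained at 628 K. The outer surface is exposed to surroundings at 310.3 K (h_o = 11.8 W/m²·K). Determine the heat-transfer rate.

Q = 1500 W

Resistance network (inner→outer):
  R_copper = (1/1.31 − 1/1.33)/(4πk) = 0.01148/(4π·378) = 2.417×10^-6 K/W
  R_diatomaceous earth = (1/1.33 − 1/1.91)/(4πk) = 0.2283/(4π·0.0868) = 0.2093 K/W
  R_conv,out = 1/(4πr²h) = 1/(4π·1.91²·11.8) = 0.001849 K/W
ΣR = 2.417×10^-6 + 0.2093 + 0.001849 = 0.2112 K/W
Q = ΔT/ΣR = (628 K − 310.3 K)/0.2112 = 1500 W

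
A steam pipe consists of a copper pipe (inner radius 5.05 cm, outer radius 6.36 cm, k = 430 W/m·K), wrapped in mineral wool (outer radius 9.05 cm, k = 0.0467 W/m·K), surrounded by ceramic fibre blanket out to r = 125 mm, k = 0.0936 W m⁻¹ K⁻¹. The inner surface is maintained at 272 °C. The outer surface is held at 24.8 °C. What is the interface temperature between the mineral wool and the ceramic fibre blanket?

Resistance network (inner→outer):
  R'_copper = ln(0.0636/0.0505)/(2πk) = 0.2306/(2π·430) = 8.537×10^-5 m·K/W
  R'_mineral wool = ln(0.0905/0.0636)/(2πk) = 0.3527/(2π·0.0467) = 1.202 m·K/W
  R'_ceramic fibre blanket = ln(0.125/0.0905)/(2πk) = 0.3230/(2π·0.0936) = 0.5492 m·K/W
ΣR = 8.537×10^-5 + 1.202 + 0.5492 = 1.751 m·K/W
Q' = ΔT/ΣR = (272 °C − 24.8 °C)/1.751 = 141.2 W/m
From the inner boundary to the mineral wool/ceramic fibre blanket interface, ΣR_partial = 1.202 m·K/W.
T_interface = T_in − Q'·ΣR_partial = 272 °C − (141.2)(1.202) = 102 °C

T = 102 °C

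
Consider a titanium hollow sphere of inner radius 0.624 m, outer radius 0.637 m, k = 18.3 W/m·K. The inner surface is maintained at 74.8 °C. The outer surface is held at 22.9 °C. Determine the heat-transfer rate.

Q = 3.65×10^5 W

Q = 4πk·ΔT/(1/r₁ − 1/r₂) = 4π × 18.3 × 51.9 / (1/0.624 − 1/0.637) = 3.65×10^5 W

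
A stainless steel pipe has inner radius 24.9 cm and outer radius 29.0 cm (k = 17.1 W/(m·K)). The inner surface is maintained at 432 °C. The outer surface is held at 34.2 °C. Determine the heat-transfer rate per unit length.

Q' = 280 kW/m

Q' = 2πk·ΔT/ln(r₂/r₁) = 2π × 17.1 × 397.8 / ln(0.290/0.249) = 2.80×10^5 W/m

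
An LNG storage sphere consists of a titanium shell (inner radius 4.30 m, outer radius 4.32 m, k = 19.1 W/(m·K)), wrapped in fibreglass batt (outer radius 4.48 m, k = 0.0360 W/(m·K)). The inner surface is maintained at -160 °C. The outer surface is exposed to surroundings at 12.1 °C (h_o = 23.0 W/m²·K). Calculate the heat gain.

Resistance network (inner→outer):
  R_titanium = (1/4.30 − 1/4.32)/(4πk) = 0.001077/(4π·19.1) = 4.486×10^-6 K/W
  R_fibreglass batt = (1/4.32 − 1/4.48)/(4πk) = 0.008267/(4π·0.0360) = 0.01827 K/W
  R_conv,out = 1/(4πr²h) = 1/(4π·4.48²·23.0) = 1.724×10^-4 K/W
ΣR = 4.486×10^-6 + 0.01827 + 1.724×10^-4 = 0.01845 K/W
Q = ΔT/ΣR = (-160 °C − 12.1 °C)/0.01845 = -9330 W
(Negative Q ⇒ heat flows inward; heat gain = 9330 W.)

Q = 9330 W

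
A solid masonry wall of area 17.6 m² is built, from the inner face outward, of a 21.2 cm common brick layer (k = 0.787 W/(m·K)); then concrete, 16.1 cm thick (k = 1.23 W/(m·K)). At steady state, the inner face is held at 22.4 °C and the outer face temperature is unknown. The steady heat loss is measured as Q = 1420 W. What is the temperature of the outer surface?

Sum the resistances:
  R_common brick = L/(kA) = 0.212/(0.787·17.6) = 0.01531 K/W
  R_concrete = L/(kA) = 0.161/(1.23·17.6) = 0.007437 K/W
ΣR = 0.02274 K/W
ΔT = Q·ΣR = 1420 × 0.02274 = 32.29 K
Heat flows outward, so T_out = T_in − ΔT = 22.4 − 32.29 = -9.89 °C

T_out = -9.89 °C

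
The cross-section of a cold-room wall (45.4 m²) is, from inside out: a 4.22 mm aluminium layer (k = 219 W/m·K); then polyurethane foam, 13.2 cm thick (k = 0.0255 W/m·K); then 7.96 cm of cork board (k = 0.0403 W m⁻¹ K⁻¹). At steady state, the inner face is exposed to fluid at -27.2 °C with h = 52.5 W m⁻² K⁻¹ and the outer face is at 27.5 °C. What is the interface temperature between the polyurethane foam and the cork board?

Treat each layer as a resistance in series:
  R_conv,in = 1/(hA) = 1/(52.5·45.4) = 4.196×10^-4 K/W
  R_aluminium = L/(kA) = 0.00422/(219·45.4) = 4.244×10^-7 K/W
  R_polyurethane foam = L/(kA) = 0.132/(0.0255·45.4) = 0.1140 K/W
  R_cork board = L/(kA) = 0.0796/(0.0403·45.4) = 0.04351 K/W
ΣR = 4.196×10^-4 + 4.244×10^-7 + 0.1140 + 0.04351 = 0.1579 K/W
Q = ΔT/ΣR = (-27.2 °C − 27.5 °C)/0.1579 = -346.4 W
From the inner boundary to the polyurethane foam/cork board interface, ΣR_partial = 0.1144 K/W.
T_interface = T_in − Q·ΣR_partial = -27.2 °C − (-346.4)(0.1144) = 12.4 °C

T = 12.4 °C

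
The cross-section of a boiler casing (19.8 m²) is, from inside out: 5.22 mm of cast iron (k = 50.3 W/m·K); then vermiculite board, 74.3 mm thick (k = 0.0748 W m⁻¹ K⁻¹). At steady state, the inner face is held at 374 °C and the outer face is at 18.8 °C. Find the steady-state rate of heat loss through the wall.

Q = 7.08 kW

Series thermal resistances, inner to outer:
  R_cast iron = L/(kA) = 0.00522/(50.3·19.8) = 5.241×10^-6 K/W
  R_vermiculite board = L/(kA) = 0.0743/(0.0748·19.8) = 0.05017 K/W
ΣR = 5.241×10^-6 + 0.05017 = 0.05018 K/W
Q = ΔT/ΣR = (374 °C − 18.8 °C)/0.05018 = 7080 W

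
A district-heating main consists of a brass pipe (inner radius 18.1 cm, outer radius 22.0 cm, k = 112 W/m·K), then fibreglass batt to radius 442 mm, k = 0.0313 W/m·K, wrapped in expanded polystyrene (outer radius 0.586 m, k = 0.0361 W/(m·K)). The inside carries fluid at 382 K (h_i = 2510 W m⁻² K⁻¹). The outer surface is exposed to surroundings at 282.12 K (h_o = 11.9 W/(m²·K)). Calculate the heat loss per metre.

Treat each layer as a resistance in series:
  R'_conv,in = 1/(2πr h) = 1/(2π·0.181·2510) = 3.503×10^-4 m·K/W
  R'_brass = ln(0.220/0.181)/(2πk) = 0.1951/(2π·112) = 2.773×10^-4 m·K/W
  R'_fibreglass batt = ln(0.442/0.220)/(2πk) = 0.6977/(2π·0.0313) = 3.548 m·K/W
  R'_expanded polystyrene = ln(0.586/0.442)/(2πk) = 0.2820/(2π·0.0361) = 1.243 m·K/W
  R'_conv,out = 1/(2πr h) = 1/(2π·0.586·11.9) = 0.02282 m·K/W
ΣR = 3.503×10^-4 + 2.773×10^-4 + 3.548 + 1.243 + 0.02282 = 4.814 m·K/W
Q' = ΔT/ΣR = (382 K − 282.12 K)/4.814 = 20.7 W/m

Q' = 20.7 W/m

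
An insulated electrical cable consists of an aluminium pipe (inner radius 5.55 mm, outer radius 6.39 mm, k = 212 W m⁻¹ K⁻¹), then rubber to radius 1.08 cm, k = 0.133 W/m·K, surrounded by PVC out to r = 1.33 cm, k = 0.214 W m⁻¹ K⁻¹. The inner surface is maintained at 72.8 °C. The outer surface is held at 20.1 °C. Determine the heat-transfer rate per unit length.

Treat each layer as a resistance in series:
  R'_aluminium = ln(0.00639/0.00555)/(2πk) = 0.1409/(2π·212) = 1.058×10^-4 m·K/W
  R'_rubber = ln(0.0108/0.00639)/(2πk) = 0.5248/(2π·0.133) = 0.6280 m·K/W
  R'_PVC = ln(0.0133/0.0108)/(2πk) = 0.2082/(2π·0.214) = 0.1549 m·K/W
ΣR = 1.058×10^-4 + 0.6280 + 0.1549 = 0.7830 m·K/W
Q' = ΔT/ΣR = (72.8 °C − 20.1 °C)/0.7830 = 67.3 W/m

Q' = 67.3 W/m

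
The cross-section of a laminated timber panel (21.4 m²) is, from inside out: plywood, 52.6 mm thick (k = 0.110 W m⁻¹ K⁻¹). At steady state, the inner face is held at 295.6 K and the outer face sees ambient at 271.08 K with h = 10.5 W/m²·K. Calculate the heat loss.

Q = 915 W

Treat each layer as a resistance in series:
  R_plywood = L/(kA) = 0.0526/(0.110·21.4) = 0.02234 K/W
  R_conv,out = 1/(hA) = 1/(10.5·21.4) = 0.004450 K/W
ΣR = 0.02234 + 0.004450 = 0.02679 K/W
Q = ΔT/ΣR = (295.6 K − 271.08 K)/0.02679 = 915 W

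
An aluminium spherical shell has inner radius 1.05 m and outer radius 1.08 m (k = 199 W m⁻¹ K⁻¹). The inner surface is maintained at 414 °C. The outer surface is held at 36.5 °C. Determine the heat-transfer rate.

Q = 35700 kW

Q = 4πk·ΔT/(1/r₁ − 1/r₂) = 4π × 199 × 377.5 / (1/1.05 − 1/1.08) = 3.57×10^7 W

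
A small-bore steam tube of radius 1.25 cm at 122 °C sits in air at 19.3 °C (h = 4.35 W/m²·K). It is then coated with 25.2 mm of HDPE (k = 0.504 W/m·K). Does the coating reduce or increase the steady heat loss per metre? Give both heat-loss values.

increases: 35.1 → 77.9 W/m

Critical radius for a cylinder: r_cr = k/h = 0.116 m = 11.6 cm.
Outer radius after coating: r₂ = 0.0125 + 0.0252 = 0.0377 m.
Since r₁ < r_cr and r₂ ≤ r_cr, the coating moves toward the maximum at r_cr — heat loss rises.
Bare: R = 1/(2πr₁h) = 2.927 m·K/W; Q = 102.7/2.927 = 35.1 W/m.
Coated: R = R_cond + R_conv = 1.319 m·K/W; Q = 102.7/1.319 = 77.9 W/m.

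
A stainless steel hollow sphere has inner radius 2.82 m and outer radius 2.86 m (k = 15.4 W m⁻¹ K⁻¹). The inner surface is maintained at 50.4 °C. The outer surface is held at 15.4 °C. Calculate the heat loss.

Q = 1.37×10^6 W

Q = 4πk·ΔT/(1/r₁ − 1/r₂) = 4π × 15.4 × 35 / (1/2.82 − 1/2.86) = 1.37×10^6 W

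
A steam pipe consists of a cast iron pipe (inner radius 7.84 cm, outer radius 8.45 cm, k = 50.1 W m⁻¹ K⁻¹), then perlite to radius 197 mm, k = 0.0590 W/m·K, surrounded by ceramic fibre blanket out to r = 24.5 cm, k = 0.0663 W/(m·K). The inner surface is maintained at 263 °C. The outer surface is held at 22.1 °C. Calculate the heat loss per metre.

Q' = 85.8 W/m

Resistance network (inner→outer):
  R'_cast iron = ln(0.0845/0.0784)/(2πk) = 0.07493/(2π·50.1) = 2.380×10^-4 m·K/W
  R'_perlite = ln(0.197/0.0845)/(2πk) = 0.8465/(2π·0.0590) = 2.283 m·K/W
  R'_ceramic fibre blanket = ln(0.245/0.197)/(2πk) = 0.2181/(2π·0.0663) = 0.5234 m·K/W
ΣR = 2.380×10^-4 + 2.283 + 0.5234 = 2.807 m·K/W
Q' = ΔT/ΣR = (263 °C − 22.1 °C)/2.807 = 85.8 W/m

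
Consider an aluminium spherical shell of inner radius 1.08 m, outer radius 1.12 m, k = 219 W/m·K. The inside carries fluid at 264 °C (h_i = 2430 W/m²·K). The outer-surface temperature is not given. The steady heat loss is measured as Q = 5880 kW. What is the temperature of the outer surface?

Sum the resistances:
  R_conv,in = 1/(4πr²h) = 1/(4π·1.08²·2430) = 2.808×10^-5 K/W
  R_aluminium = (1/1.08 − 1/1.12)/(4πk) = 0.03307/(4π·219) = 1.202×10^-5 K/W
ΣR = 4.009×10^-5 K/W
ΔT = Q·ΣR = 5.88×10^6 × 4.009×10^-5 = 235.7 K
Heat flows outward, so T_out = T_in − ΔT = 264 − 235.7 = 28.3 °C

T_out = 28.3 °C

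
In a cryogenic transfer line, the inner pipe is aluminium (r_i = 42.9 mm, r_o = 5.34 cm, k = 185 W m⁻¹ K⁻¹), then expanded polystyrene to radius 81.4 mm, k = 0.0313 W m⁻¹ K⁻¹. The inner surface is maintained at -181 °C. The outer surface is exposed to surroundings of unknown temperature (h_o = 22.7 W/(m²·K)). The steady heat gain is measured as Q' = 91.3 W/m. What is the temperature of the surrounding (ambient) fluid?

T_out = 22.6 °C

Sum the resistances:
  R'_aluminium = ln(0.0534/0.0429)/(2πk) = 0.2189/(2π·185) = 1.884×10^-4 m·K/W
  R'_expanded polystyrene = ln(0.0814/0.0534)/(2πk) = 0.4216/(2π·0.0313) = 2.144 m·K/W
  R'_conv,out = 1/(2πr h) = 1/(2π·0.0814·22.7) = 0.08613 m·K/W
ΣR = 2.230 m·K/W
ΔT = Q'·ΣR = 91.3 × 2.230 = 203.6 K
Heat flows inward, so T_out = T_in + ΔT = -181 + 203.6 = 22.6 °C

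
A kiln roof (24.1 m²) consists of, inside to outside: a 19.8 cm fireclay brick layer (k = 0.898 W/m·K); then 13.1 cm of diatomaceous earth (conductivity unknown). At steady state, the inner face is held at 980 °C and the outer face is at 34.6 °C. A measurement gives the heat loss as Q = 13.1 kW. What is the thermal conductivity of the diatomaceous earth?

k = 0.0863 W/m·K

ΣR = ΔT/Q = |980 − 34.6|/13100 = 0.07217 K/W
Known resistances:
  R_fireclay brick = L/(kA) = 0.198/(0.898·24.1) = 0.009149 K/W
R_diatomaceous earth = ΣR − ΣR_known = 0.07217 − 0.009149 = 0.06302 K/W
L/(kA) = 0.06302 ⇒ k = 0.131/(0.06302·24.1) = 0.0863 W/m·K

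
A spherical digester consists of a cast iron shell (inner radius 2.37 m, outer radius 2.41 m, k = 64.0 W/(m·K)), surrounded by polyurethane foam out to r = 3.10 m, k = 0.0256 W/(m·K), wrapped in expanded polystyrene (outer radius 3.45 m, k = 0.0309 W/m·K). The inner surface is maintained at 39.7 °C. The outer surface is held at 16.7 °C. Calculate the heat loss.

Q = 61.9 W

Treat each layer as a resistance in series:
  R_cast iron = (1/2.37 − 1/2.41)/(4πk) = 0.007003/(4π·64.0) = 8.708×10^-6 K/W
  R_polyurethane foam = (1/2.41 − 1/3.10)/(4πk) = 0.09236/(4π·0.0256) = 0.2871 K/W
  R_expanded polystyrene = (1/3.10 − 1/3.45)/(4πk) = 0.03273/(4π·0.0309) = 0.08428 K/W
ΣR = 8.708×10^-6 + 0.2871 + 0.08428 = 0.3714 K/W
Q = ΔT/ΣR = (39.7 °C − 16.7 °C)/0.3714 = 61.9 W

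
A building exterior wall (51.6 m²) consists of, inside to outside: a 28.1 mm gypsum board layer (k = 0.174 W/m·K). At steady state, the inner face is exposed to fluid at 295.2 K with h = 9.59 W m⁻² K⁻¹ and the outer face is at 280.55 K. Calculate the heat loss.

Q = 2.84 kW

Resistance network (inner→outer):
  R_conv,in = 1/(hA) = 1/(9.59·51.6) = 0.002021 K/W
  R_gypsum board = L/(kA) = 0.0281/(0.174·51.6) = 0.003130 K/W
ΣR = 0.002021 + 0.003130 = 0.005151 K/W
Q = ΔT/ΣR = (295.2 K − 280.55 K)/0.005151 = 2840 W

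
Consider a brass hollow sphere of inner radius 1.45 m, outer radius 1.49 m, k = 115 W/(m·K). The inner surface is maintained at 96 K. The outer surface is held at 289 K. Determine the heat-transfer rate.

Q = 4πk·ΔT/(1/r₁ − 1/r₂) = 4π × 115 × 193 / (1/1.45 − 1/1.49) = 1.51×10^7 W

Q = 1.51×10^7 W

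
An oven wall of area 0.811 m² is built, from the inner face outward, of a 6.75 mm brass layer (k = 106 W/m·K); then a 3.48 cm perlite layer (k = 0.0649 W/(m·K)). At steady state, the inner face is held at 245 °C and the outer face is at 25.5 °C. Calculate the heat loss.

Resistance network (inner→outer):
  R_brass = L/(kA) = 0.00675/(106·0.811) = 7.852×10^-5 K/W
  R_perlite = L/(kA) = 0.0348/(0.0649·0.811) = 0.6612 K/W
ΣR = 7.852×10^-5 + 0.6612 = 0.6613 K/W
Q = ΔT/ΣR = (245 °C − 25.5 °C)/0.6613 = 332 W

Q = 332 W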